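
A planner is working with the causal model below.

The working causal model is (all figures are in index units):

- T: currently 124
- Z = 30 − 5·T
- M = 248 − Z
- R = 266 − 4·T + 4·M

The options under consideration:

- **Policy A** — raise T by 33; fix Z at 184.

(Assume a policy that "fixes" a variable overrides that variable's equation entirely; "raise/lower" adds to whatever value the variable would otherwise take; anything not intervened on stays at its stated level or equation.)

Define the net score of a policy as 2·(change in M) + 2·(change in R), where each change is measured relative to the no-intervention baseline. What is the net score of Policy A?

Baseline:
  T = 124
  Z = 30 − 5·124 = -590
  M = 248 − (-590) = 838
  R = 266 − 4·124 + 4·838 = 3122
Policy A (T + 33, Z := 184):
  T = 124 + 33 = 157
  Z = 184
  M = 248 − 184 = 64
  R = 266 − 4·157 + 4·64 = -106
ΔM = 64 − 838 = -774; ΔR = -106 − 3122 = -3228
Score = 2·(-774) + 2·(-3228) = -8004

-8004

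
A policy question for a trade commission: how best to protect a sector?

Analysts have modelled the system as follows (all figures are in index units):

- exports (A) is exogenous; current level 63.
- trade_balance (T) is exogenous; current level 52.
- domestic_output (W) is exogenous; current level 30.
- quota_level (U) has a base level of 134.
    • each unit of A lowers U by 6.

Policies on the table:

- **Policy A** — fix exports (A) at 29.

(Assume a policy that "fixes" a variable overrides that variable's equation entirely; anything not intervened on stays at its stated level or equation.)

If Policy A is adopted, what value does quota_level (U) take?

-40

Policy A (A := 29):
  A = 29
  U = 134 − 6·29 = -40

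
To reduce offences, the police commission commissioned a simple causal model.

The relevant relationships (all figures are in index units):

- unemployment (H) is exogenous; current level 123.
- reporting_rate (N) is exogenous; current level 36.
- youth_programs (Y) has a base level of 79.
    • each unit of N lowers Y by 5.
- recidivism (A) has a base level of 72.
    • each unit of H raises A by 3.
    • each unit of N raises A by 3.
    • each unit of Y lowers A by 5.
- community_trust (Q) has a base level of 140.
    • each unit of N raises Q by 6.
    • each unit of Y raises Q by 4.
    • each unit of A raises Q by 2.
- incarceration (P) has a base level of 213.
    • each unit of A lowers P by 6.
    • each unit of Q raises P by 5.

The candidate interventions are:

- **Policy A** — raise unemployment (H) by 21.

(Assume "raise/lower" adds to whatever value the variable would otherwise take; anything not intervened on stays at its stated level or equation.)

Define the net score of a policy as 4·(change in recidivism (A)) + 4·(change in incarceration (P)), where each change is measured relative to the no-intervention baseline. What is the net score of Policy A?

1260

Baseline:
  H = 123
  N = 36
  Y = 79 − 5·36 = -101
  A = 72 + 3·123 + 3·36 − 5·(-101) = 1054
  Q = 140 + 6·36 + 4·(-101) + 2·1054 = 2060
  P = 213 − 6·1054 + 5·2060 = 4189
Policy A (H + 21):
  H = 123 + 21 = 144
  N = 36
  Y = 79 − 5·36 = -101
  A = 72 + 3·144 + 3·36 − 5·(-101) = 1117
  Q = 140 + 6·36 + 4·(-101) + 2·1117 = 2186
  P = 213 − 6·1117 + 5·2186 = 4441
ΔA = 1117 − 1054 = 63; ΔP = 4441 − 4189 = 252
Score = 4·63 + 4·252 = 1260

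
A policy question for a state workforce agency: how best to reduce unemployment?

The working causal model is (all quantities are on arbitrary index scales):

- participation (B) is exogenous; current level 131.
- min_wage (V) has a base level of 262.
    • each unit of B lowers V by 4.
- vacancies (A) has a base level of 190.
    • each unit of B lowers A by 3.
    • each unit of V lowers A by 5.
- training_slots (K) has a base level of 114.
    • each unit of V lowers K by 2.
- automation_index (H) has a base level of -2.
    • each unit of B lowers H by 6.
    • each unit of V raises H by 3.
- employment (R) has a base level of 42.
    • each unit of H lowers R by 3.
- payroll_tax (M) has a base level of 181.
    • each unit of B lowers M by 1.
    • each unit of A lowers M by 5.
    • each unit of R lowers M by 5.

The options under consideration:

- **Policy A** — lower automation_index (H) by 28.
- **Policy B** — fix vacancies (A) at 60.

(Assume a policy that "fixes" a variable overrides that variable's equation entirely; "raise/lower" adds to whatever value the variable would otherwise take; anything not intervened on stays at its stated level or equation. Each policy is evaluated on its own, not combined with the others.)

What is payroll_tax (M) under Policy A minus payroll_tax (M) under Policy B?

-5655

Policy A (H − 28):
  B = 131
  V = 262 − 4·131 = -262
  A = 190 − 3·131 − 5·(-262) = 1107
  H = -2 − 6·131 + 3·(-262) (−28 from intervention) = -1602
  R = 42 − 3·(-1602) = 4848
  M = 181 − 131 − 5·1107 − 5·4848 = -29725
Policy B (A := 60):
  B = 131
  V = 262 − 4·131 = -262
  A = 60
  H = -2 − 6·131 + 3·(-262) = -1574
  R = 42 − 3·(-1574) = 4764
  M = 181 − 131 − 5·60 − 5·4764 = -24070
M: -29725 − (-24070) = -5655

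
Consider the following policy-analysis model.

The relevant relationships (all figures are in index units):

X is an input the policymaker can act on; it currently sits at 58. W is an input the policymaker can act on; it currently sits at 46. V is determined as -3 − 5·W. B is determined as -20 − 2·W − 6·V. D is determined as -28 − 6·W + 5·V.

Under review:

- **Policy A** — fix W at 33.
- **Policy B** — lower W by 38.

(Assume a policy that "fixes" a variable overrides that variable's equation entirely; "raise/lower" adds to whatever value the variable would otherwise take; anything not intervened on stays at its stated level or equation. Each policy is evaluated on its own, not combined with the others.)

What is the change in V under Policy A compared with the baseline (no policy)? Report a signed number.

Baseline:
  W = 46
  V = -3 − 5·46 = -233
Policy A (W := 33):
  W = 33
  V = -3 − 5·33 = -168
Change in V: -168 − (-233) = 65

65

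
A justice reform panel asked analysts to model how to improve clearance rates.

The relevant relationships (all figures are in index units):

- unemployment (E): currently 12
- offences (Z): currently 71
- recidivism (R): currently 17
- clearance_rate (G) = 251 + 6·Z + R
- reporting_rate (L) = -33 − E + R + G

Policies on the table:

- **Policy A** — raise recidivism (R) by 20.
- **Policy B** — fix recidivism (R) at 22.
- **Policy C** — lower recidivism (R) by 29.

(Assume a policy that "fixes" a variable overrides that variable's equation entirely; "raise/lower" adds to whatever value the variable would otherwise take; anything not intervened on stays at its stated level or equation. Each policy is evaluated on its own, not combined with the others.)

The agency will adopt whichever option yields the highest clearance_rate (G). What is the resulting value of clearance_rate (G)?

Policy A (R + 20):
  Z = 71
  R = 17 + 20 = 37
  G = 251 + 6·71 + 37 = 714
Policy B (R := 22):
  Z = 71
  R = 22
  G = 251 + 6·71 + 22 = 699
Policy C (R − 29):
  Z = 71
  R = 17 − 29 = -12
  G = 251 + 6·71 + (-12) = 665
Comparing — Policy A: G=714, Policy B: G=699, Policy C: G=665. Highest is 714 (Policy A).

714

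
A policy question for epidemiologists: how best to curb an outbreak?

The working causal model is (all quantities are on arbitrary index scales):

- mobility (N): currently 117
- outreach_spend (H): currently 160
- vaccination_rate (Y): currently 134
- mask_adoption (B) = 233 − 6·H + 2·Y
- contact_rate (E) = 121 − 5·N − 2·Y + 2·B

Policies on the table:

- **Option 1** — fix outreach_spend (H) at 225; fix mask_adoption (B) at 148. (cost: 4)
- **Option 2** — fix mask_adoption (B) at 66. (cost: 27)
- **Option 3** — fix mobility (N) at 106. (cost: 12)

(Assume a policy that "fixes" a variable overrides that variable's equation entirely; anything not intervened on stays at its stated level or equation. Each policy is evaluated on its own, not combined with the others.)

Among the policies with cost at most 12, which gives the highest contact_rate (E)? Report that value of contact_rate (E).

-436

Option 1 (H := 225, B := 148):
  N = 117
  H = 225
  Y = 134
  B = 148
  E = 121 − 5·117 − 2·134 + 2·148 = -436
Option 3 (N := 106):
  N = 106
  H = 160
  Y = 134
  B = 233 − 6·160 + 2·134 = -459
  E = 121 − 5·106 − 2·134 + 2·(-459) = -1595
Comparing — Option 1: E=-436, Option 3: E=-1595. Highest is -436 (Option 1).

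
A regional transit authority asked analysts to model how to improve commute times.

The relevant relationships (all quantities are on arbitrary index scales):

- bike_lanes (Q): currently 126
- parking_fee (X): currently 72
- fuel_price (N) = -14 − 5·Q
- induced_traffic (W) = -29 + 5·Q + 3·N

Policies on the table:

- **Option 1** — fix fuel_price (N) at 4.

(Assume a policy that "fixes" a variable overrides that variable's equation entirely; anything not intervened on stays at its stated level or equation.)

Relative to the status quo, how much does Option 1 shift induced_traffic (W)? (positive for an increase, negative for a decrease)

1944

Baseline:
  Q = 126
  N = -14 − 5·126 = -644
  W = -29 + 5·126 + 3·(-644) = -1331
Option 1 (N := 4):
  Q = 126
  N = 4
  W = -29 + 5·126 + 3·4 = 613
Change in W: 613 − (-1331) = 1944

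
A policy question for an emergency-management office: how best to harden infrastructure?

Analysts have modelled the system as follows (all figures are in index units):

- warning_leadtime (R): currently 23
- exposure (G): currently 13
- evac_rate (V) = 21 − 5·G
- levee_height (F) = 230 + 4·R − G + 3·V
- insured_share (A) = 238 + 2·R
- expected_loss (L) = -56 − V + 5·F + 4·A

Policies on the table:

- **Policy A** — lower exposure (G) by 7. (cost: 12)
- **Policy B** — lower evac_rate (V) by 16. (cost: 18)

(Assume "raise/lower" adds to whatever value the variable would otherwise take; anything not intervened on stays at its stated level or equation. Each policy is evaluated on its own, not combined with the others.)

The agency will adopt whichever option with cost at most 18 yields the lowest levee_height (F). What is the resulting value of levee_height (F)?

Policy A (G − 7):
  R = 23
  G = 13 − 7 = 6
  V = 21 − 5·6 = -9
  F = 230 + 4·23 − 6 + 3·(-9) = 289
Policy B (V − 16):
  R = 23
  G = 13
  V = 21 − 5·13 (−16 from intervention) = -60
  F = 230 + 4·23 − 13 + 3·(-60) = 129
Comparing — Policy A: F=289, Policy B: F=129. Lowest is 129 (Policy B).

129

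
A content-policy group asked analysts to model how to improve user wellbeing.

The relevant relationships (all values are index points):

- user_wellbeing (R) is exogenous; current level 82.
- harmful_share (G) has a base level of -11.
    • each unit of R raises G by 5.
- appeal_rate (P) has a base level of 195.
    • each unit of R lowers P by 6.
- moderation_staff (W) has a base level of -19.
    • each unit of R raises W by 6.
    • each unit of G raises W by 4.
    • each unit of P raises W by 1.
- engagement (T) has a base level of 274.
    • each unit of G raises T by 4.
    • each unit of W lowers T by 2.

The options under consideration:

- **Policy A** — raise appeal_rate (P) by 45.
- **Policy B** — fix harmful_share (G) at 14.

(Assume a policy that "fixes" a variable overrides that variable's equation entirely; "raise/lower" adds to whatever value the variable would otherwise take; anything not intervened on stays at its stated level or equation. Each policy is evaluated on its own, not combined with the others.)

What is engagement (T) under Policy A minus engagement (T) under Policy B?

-1630

Policy A (P + 45):
  R = 82
  G = -11 + 5·82 = 399
  P = 195 − 6·82 (+45 from intervention) = -252
  W = -19 + 6·82 + 4·399 + (-252) = 1817
  T = 274 + 4·399 − 2·1817 = -1764
Policy B (G := 14):
  R = 82
  G = 14
  P = 195 − 6·82 = -297
  W = -19 + 6·82 + 4·14 + (-297) = 232
  T = 274 + 4·14 − 2·232 = -134
T: -1764 − (-134) = -1630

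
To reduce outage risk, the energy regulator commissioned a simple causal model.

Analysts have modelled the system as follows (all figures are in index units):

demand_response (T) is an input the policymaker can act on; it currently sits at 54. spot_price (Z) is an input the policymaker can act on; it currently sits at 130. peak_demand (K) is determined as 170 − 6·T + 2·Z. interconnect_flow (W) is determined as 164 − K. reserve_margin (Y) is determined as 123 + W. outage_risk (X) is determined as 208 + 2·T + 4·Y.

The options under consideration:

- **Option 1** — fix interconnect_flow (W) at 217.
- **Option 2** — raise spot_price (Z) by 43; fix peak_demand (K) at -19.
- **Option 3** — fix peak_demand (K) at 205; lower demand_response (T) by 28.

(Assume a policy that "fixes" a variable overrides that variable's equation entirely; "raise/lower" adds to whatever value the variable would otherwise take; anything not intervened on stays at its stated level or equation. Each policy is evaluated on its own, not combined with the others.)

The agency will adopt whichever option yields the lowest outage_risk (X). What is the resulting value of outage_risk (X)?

588

Option 1 (W := 217):
  T = 54
  Z = 130
  K = 170 − 6·54 + 2·130 = 106
  W = 217
  Y = 123 + 217 = 340
  X = 208 + 2·54 + 4·340 = 1676
Option 2 (Z + 43, K := -19):
  T = 54
  Z = 130 + 43 = 173
  K = -19
  W = 164 − (-19) = 183
  Y = 123 + 183 = 306
  X = 208 + 2·54 + 4·306 = 1540
Option 3 (K := 205, T − 28):
  T = 54 − 28 = 26
  Z = 130
  K = 205
  W = 164 − 205 = -41
  Y = 123 + (-41) = 82
  X = 208 + 2·26 + 4·82 = 588
Comparing — Option 1: X=1676, Option 2: X=1540, Option 3: X=588. Lowest is 588 (Option 3).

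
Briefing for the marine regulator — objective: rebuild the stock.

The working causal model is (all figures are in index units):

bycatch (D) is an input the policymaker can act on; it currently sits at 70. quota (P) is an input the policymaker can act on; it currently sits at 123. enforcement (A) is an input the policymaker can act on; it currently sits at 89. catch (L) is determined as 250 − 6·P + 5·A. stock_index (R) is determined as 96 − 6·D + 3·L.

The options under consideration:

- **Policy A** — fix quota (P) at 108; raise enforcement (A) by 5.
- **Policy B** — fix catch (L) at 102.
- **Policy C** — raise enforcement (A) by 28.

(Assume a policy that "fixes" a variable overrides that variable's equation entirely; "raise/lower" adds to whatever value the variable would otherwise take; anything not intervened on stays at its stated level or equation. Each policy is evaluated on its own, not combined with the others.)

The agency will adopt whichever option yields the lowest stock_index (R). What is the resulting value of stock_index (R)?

-108

Policy A (P := 108, A + 5):
  D = 70
  P = 108
  A = 89 + 5 = 94
  L = 250 − 6·108 + 5·94 = 72
  R = 96 − 6·70 + 3·72 = -108
Policy B (L := 102):
  D = 70
  P = 123
  A = 89
  L = 102
  R = 96 − 6·70 + 3·102 = -18
Policy C (A + 28):
  D = 70
  P = 123
  A = 89 + 28 = 117
  L = 250 − 6·123 + 5·117 = 97
  R = 96 − 6·70 + 3·97 = -33
Comparing — Policy A: R=-108, Policy B: R=-18, Policy C: R=-33. Lowest is -108 (Policy A).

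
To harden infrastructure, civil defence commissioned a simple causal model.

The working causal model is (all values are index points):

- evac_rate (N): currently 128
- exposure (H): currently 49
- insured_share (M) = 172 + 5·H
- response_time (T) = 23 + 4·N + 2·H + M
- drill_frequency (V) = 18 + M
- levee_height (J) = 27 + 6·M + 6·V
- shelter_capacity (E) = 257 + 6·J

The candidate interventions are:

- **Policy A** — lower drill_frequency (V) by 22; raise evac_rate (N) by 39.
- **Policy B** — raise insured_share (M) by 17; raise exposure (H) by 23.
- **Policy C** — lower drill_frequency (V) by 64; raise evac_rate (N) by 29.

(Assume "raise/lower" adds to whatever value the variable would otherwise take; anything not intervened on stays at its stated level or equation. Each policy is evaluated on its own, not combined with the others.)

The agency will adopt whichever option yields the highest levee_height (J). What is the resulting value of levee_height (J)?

Policy A (V − 22, N + 39):
  H = 49
  M = 172 + 5·49 = 417
  V = 18 + 417 (−22 from intervention) = 413
  J = 27 + 6·417 + 6·413 = 5007
Policy B (M + 17, H + 23):
  H = 49 + 23 = 72
  M = 172 + 5·72 (+17 from intervention) = 549
  V = 18 + 549 = 567
  J = 27 + 6·549 + 6·567 = 6723
Policy C (V − 64, N + 29):
  H = 49
  M = 172 + 5·49 = 417
  V = 18 + 417 (−64 from intervention) = 371
  J = 27 + 6·417 + 6·371 = 4755
Comparing — Policy A: J=5007, Policy B: J=6723, Policy C: J=4755. Highest is 6723 (Policy B).

6723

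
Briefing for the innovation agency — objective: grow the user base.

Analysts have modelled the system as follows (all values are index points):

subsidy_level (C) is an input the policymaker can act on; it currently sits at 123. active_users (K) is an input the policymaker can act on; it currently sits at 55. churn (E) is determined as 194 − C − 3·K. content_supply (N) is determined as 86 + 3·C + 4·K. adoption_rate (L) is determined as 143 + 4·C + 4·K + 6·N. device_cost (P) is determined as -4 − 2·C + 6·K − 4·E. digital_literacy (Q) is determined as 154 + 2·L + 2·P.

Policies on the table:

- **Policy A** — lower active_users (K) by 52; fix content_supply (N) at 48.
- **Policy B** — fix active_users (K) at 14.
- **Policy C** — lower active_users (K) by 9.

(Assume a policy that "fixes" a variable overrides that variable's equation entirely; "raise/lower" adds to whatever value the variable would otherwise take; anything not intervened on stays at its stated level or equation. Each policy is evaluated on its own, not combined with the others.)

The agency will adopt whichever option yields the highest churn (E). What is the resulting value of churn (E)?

Policy A (K − 52, N := 48):
  C = 123
  K = 55 − 52 = 3
  E = 194 − 123 − 3·3 = 62
Policy B (K := 14):
  C = 123
  K = 14
  E = 194 − 123 − 3·14 = 29
Policy C (K − 9):
  C = 123
  K = 55 − 9 = 46
  E = 194 − 123 − 3·46 = -67
Comparing — Policy A: E=62, Policy B: E=29, Policy C: E=-67. Highest is 62 (Policy A).

62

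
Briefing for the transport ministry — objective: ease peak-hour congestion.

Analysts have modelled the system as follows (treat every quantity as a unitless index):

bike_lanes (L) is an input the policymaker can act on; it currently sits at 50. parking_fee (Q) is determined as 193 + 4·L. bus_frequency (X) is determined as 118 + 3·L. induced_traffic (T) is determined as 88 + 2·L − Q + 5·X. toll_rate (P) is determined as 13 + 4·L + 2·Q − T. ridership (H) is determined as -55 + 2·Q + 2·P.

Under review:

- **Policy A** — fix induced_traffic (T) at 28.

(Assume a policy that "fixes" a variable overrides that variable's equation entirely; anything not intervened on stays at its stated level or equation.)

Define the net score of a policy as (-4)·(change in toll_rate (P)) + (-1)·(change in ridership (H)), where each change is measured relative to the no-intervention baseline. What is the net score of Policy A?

Baseline:
  L = 50
  Q = 193 + 4·50 = 393
  X = 118 + 3·50 = 268
  T = 88 + 2·50 − 393 + 5·268 = 1135
  P = 13 + 4·50 + 2·393 − 1135 = -136
  H = -55 + 2·393 + 2·(-136) = 459
Policy A (T := 28):
  L = 50
  Q = 193 + 4·50 = 393
  X = 118 + 3·50 = 268
  T = 28
  P = 13 + 4·50 + 2·393 − 28 = 971
  H = -55 + 2·393 + 2·971 = 2673
ΔP = 971 − (-136) = 1107; ΔH = 2673 − 459 = 2214
Score = (-4)·1107 + (-1)·2214 = -6642

-6642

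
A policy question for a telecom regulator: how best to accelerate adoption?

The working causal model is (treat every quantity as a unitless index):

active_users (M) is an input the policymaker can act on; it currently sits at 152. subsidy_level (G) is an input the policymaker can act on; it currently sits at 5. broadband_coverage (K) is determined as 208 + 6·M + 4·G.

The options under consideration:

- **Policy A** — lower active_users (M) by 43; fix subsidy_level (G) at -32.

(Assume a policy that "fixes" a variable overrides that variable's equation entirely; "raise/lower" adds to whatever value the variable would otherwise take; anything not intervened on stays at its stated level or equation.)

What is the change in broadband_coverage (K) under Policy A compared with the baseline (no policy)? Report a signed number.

-406

Baseline:
  M = 152
  G = 5
  K = 208 + 6·152 + 4·5 = 1140
Policy A (M − 43, G := -32):
  M = 152 − 43 = 109
  G = -32
  K = 208 + 6·109 + 4·(-32) = 734
Change in K: 734 − 1140 = -406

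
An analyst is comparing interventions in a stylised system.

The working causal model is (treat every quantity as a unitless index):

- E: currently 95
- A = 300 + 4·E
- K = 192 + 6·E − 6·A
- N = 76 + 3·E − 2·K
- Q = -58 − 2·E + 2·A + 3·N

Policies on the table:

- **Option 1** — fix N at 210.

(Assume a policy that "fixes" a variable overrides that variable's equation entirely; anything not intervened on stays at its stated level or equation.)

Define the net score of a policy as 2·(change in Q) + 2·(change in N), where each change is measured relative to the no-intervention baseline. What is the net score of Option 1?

-54296

Baseline:
  E = 95
  A = 300 + 4·95 = 680
  K = 192 + 6·95 − 6·680 = -3318
  N = 76 + 3·95 − 2·(-3318) = 6997
  Q = -58 − 2·95 + 2·680 + 3·6997 = 22103
Option 1 (N := 210):
  E = 95
  A = 300 + 4·95 = 680
  K = 192 + 6·95 − 6·680 = -3318
  N = 210
  Q = -58 − 2·95 + 2·680 + 3·210 = 1742
ΔQ = 1742 − 22103 = -20361; ΔN = 210 − 6997 = -6787
Score = 2·(-20361) + 2·(-6787) = -54296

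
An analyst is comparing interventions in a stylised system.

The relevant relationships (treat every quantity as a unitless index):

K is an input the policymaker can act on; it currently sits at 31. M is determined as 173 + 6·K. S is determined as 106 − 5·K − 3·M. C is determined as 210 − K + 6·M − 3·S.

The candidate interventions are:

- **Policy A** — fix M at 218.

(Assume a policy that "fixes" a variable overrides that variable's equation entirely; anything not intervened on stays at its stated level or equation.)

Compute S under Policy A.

Policy A (M := 218):
  K = 31
  M = 218
  S = 106 − 5·31 − 3·218 = -703

-703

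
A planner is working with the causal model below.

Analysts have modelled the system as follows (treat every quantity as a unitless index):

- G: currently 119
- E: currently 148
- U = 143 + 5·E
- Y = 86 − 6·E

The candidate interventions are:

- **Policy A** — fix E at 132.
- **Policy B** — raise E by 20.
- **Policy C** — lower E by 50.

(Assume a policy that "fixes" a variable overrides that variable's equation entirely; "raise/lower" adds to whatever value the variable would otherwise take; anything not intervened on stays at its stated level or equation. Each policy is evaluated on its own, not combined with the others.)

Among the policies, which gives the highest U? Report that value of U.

983

Policy A (E := 132):
  E = 132
  U = 143 + 5·132 = 803
Policy B (E + 20):
  E = 148 + 20 = 168
  U = 143 + 5·168 = 983
Policy C (E − 50):
  E = 148 − 50 = 98
  U = 143 + 5·98 = 633
Comparing — Policy A: U=803, Policy B: U=983, Policy C: U=633. Highest is 983 (Policy B).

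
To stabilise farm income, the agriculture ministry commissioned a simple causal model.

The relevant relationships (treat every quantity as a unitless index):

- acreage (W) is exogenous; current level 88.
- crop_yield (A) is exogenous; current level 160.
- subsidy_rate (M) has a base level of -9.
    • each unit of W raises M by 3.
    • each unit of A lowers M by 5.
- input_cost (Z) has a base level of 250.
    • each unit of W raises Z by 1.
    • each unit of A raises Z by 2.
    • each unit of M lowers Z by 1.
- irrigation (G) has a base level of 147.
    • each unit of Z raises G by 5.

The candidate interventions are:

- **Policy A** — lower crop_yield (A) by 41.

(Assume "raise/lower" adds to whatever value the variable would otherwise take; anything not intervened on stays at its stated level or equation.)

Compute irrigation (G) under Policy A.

Policy A (A − 41):
  W = 88
  A = 160 − 41 = 119
  M = -9 + 3·88 − 5·119 = -340
  Z = 250 + 88 + 2·119 − (-340) = 916
  G = 147 + 5·916 = 4727

4727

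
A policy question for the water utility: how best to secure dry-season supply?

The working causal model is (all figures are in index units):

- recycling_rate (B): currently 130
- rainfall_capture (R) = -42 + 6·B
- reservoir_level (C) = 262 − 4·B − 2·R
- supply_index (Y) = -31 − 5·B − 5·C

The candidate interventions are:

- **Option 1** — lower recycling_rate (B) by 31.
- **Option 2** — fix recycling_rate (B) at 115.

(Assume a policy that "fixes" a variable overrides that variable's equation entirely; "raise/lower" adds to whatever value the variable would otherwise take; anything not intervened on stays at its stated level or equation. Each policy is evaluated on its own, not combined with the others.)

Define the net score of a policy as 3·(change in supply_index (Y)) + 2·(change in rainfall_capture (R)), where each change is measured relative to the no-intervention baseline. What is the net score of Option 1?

Baseline:
  B = 130
  R = -42 + 6·130 = 738
  C = 262 − 4·130 − 2·738 = -1734
  Y = -31 − 5·130 − 5·(-1734) = 7989
Option 1 (B − 31):
  B = 130 − 31 = 99
  R = -42 + 6·99 = 552
  C = 262 − 4·99 − 2·552 = -1238
  Y = -31 − 5·99 − 5·(-1238) = 5664
ΔY = 5664 − 7989 = -2325; ΔR = 552 − 738 = -186
Score = 3·(-2325) + 2·(-186) = -7347

-7347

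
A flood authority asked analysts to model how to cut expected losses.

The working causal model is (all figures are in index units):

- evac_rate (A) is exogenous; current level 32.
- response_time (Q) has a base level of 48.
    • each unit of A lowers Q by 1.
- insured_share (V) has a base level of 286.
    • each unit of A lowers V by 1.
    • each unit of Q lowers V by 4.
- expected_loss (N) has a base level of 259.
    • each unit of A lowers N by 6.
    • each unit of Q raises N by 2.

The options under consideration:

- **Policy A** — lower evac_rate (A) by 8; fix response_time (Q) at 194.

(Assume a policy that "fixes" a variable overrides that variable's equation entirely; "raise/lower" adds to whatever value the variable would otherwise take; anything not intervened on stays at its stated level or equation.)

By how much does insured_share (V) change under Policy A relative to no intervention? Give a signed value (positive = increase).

Baseline:
  A = 32
  Q = 48 − 32 = 16
  V = 286 − 32 − 4·16 = 190
Policy A (A − 8, Q := 194):
  A = 32 − 8 = 24
  Q = 194
  V = 286 − 24 − 4·194 = -514
Change in V: -514 − 190 = -704

-704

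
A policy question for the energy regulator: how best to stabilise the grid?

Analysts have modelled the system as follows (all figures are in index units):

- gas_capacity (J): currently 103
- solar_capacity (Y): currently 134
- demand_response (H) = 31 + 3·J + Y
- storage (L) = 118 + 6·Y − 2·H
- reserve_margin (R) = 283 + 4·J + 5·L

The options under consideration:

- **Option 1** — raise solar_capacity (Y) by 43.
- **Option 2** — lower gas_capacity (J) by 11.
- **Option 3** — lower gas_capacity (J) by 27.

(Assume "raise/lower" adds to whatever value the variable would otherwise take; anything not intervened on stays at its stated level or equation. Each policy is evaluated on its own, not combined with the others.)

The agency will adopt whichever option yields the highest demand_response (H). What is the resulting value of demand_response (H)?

Option 1 (Y + 43):
  J = 103
  Y = 134 + 43 = 177
  H = 31 + 3·103 + 177 = 517
Option 2 (J − 11):
  J = 103 − 11 = 92
  Y = 134
  H = 31 + 3·92 + 134 = 441
Option 3 (J − 27):
  J = 103 − 27 = 76
  Y = 134
  H = 31 + 3·76 + 134 = 393
Comparing — Option 1: H=517, Option 2: H=441, Option 3: H=393. Highest is 517 (Option 1).

517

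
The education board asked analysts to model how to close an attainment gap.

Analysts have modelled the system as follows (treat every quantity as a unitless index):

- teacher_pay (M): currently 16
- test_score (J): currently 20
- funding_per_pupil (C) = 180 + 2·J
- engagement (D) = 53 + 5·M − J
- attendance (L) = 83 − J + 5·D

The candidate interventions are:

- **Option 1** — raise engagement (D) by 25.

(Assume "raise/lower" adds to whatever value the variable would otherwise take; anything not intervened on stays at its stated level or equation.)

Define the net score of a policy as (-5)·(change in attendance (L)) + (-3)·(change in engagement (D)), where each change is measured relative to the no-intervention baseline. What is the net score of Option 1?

Baseline:
  M = 16
  J = 20
  D = 53 + 5·16 − 20 = 113
  L = 83 − 20 + 5·113 = 628
Option 1 (D + 25):
  M = 16
  J = 20
  D = 53 + 5·16 − 20 (+25 from intervention) = 138
  L = 83 − 20 + 5·138 = 753
ΔL = 753 − 628 = 125; ΔD = 138 − 113 = 25
Score = (-5)·125 + (-3)·25 = -700

-700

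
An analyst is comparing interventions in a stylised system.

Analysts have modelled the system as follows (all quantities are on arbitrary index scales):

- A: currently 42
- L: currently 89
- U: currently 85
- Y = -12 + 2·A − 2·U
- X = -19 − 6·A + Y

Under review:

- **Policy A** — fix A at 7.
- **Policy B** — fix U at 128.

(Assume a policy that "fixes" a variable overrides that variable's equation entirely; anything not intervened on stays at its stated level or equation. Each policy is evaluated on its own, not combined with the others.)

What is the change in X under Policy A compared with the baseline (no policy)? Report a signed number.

140

Baseline:
  A = 42
  U = 85
  Y = -12 + 2·42 − 2·85 = -98
  X = -19 − 6·42 + (-98) = -369
Policy A (A := 7):
  A = 7
  U = 85
  Y = -12 + 2·7 − 2·85 = -168
  X = -19 − 6·7 + (-168) = -229
Change in X: -229 − (-369) = 140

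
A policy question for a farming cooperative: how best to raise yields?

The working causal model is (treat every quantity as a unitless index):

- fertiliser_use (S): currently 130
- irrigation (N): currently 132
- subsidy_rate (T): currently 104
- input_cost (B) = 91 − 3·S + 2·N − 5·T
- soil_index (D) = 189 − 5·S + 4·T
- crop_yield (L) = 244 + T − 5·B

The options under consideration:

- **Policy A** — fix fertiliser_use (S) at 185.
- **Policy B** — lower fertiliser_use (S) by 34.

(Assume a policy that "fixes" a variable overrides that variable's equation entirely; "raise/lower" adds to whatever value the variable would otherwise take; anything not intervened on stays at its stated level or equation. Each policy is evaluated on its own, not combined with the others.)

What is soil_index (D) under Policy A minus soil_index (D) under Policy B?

Policy A (S := 185):
  S = 185
  T = 104
  D = 189 − 5·185 + 4·104 = -320
Policy B (S − 34):
  S = 130 − 34 = 96
  T = 104
  D = 189 − 5·96 + 4·104 = 125
D: -320 − 125 = -445

-445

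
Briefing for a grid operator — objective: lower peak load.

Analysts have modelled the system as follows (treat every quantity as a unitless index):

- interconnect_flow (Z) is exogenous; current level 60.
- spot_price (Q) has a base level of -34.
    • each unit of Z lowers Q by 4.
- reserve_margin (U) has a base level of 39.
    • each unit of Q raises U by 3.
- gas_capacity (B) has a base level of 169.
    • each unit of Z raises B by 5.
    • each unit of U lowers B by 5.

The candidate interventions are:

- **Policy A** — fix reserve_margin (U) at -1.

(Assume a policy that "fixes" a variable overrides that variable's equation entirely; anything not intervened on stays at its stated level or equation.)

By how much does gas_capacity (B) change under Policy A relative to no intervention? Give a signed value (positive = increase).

Baseline:
  Z = 60
  Q = -34 − 4·60 = -274
  U = 39 + 3·(-274) = -783
  B = 169 + 5·60 − 5·(-783) = 4384
Policy A (U := -1):
  Z = 60
  Q = -34 − 4·60 = -274
  U = -1
  B = 169 + 5·60 − 5·(-1) = 474
Change in B: 474 − 4384 = -3910

-3910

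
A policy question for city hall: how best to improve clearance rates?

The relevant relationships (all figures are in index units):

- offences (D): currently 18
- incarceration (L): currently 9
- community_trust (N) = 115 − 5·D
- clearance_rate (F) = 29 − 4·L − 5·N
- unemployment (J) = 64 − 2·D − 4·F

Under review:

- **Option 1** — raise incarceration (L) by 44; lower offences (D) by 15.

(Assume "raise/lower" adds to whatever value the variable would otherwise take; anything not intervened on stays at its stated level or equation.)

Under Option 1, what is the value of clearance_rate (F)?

Option 1 (L + 44, D − 15):
  D = 18 − 15 = 3
  L = 9 + 44 = 53
  N = 115 − 5·3 = 100
  F = 29 − 4·53 − 5·100 = -683

-683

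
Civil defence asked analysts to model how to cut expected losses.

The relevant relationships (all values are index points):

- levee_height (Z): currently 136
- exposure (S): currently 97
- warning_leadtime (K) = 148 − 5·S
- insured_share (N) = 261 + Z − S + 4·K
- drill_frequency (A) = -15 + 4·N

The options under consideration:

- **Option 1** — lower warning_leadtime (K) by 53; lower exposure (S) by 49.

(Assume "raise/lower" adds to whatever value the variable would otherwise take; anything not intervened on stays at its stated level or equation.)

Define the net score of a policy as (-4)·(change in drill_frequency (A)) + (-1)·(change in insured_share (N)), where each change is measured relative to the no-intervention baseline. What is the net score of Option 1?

-13889

Baseline:
  Z = 136
  S = 97
  K = 148 − 5·97 = -337
  N = 261 + 136 − 97 + 4·(-337) = -1048
  A = -15 + 4·(-1048) = -4207
Option 1 (K − 53, S − 49):
  Z = 136
  S = 97 − 49 = 48
  K = 148 − 5·48 (−53 from intervention) = -145
  N = 261 + 136 − 48 + 4·(-145) = -231
  A = -15 + 4·(-231) = -939
ΔA = -939 − (-4207) = 3268; ΔN = -231 − (-1048) = 817
Score = (-4)·3268 + (-1)·817 = -13889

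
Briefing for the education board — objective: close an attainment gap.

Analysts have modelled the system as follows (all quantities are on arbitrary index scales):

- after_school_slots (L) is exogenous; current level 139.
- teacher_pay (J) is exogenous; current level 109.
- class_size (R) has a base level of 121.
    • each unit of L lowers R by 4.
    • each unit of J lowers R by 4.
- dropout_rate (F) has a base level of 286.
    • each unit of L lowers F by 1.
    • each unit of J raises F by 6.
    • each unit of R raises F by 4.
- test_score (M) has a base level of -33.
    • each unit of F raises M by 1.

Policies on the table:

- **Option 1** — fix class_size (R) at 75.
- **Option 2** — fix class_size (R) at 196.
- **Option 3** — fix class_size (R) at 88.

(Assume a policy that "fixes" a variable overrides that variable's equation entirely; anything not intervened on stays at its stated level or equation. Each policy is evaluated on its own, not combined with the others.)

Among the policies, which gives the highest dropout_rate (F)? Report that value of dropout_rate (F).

1585

Option 1 (R := 75):
  L = 139
  J = 109
  R = 75
  F = 286 − 139 + 6·109 + 4·75 = 1101
Option 2 (R := 196):
  L = 139
  J = 109
  R = 196
  F = 286 − 139 + 6·109 + 4·196 = 1585
Option 3 (R := 88):
  L = 139
  J = 109
  R = 88
  F = 286 − 139 + 6·109 + 4·88 = 1153
Comparing — Option 1: F=1101, Option 2: F=1585, Option 3: F=1153. Highest is 1585 (Option 2).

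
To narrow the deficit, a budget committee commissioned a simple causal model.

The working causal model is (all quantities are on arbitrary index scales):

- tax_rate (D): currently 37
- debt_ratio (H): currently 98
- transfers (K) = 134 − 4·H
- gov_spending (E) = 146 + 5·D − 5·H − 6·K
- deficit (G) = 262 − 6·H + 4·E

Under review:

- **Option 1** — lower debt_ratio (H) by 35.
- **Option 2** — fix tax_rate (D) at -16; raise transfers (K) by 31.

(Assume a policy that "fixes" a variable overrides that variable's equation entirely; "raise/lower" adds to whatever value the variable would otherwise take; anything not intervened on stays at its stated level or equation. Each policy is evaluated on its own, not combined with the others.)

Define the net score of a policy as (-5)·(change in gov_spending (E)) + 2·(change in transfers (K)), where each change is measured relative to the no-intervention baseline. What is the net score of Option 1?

Baseline:
  D = 37
  H = 98
  K = 134 − 4·98 = -258
  E = 146 + 5·37 − 5·98 − 6·(-258) = 1389
Option 1 (H − 35):
  D = 37
  H = 98 − 35 = 63
  K = 134 − 4·63 = -118
  E = 146 + 5·37 − 5·63 − 6·(-118) = 724
ΔE = 724 − 1389 = -665; ΔK = -118 − (-258) = 140
Score = (-5)·(-665) + 2·140 = 3605

3605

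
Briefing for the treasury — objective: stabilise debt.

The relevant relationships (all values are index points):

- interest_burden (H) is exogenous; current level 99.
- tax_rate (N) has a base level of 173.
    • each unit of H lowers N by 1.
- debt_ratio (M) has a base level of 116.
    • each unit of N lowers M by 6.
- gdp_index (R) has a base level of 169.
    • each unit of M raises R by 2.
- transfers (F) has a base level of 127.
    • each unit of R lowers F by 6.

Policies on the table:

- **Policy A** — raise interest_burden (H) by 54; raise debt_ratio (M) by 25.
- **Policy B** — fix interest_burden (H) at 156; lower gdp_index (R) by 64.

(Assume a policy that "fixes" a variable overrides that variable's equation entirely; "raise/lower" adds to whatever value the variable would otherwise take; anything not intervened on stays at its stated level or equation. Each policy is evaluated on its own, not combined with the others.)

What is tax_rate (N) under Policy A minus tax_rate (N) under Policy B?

Policy A (H + 54, M + 25):
  H = 99 + 54 = 153
  N = 173 − 153 = 20
Policy B (H := 156, R − 64):
  H = 156
  N = 173 − 156 = 17
N: 20 − 17 = 3

3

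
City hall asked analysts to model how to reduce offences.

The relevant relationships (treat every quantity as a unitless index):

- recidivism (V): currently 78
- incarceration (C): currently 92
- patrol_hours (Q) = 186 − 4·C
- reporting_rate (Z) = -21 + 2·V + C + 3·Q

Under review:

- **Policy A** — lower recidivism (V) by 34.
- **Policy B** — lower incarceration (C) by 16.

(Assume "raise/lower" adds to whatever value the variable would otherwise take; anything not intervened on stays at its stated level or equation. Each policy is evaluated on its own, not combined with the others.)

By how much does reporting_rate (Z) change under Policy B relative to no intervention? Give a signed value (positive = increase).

176

Baseline:
  V = 78
  C = 92
  Q = 186 − 4·92 = -182
  Z = -21 + 2·78 + 92 + 3·(-182) = -319
Policy B (C − 16):
  V = 78
  C = 92 − 16 = 76
  Q = 186 − 4·76 = -118
  Z = -21 + 2·78 + 76 + 3·(-118) = -143
Change in Z: -143 − (-319) = 176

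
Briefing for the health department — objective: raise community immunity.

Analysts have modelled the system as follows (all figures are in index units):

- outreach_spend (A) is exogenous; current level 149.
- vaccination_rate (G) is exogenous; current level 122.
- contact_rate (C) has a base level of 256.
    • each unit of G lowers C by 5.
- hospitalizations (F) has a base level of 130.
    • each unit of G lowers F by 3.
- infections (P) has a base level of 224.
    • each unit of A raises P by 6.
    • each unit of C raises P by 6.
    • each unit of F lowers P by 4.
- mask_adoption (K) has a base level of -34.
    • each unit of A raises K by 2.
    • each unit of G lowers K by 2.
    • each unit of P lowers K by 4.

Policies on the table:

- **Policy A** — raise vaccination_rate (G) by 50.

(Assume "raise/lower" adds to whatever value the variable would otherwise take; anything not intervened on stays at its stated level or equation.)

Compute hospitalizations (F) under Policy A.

-386

Policy A (G + 50):
  G = 122 + 50 = 172
  F = 130 − 3·172 = -386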